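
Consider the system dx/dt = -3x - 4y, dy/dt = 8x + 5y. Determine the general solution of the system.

x(t) = -C_1e^(t)sin(4t) + C_2e^(t)cos(4t), y(t) = C_1e^(t)sin(4t) + C_1e^(t)cos(4t) + C_2e^(t)sin(4t) - C_2e^(t)cos(4t)

Coefficient matrix A = [[-3, -4], [8, 5]].
Characteristic polynomial det(A - λI) = λ^2 - 2λ + 17 = 0.
Eigenvalues λ = 1 ± 4i (complex conjugate pair).
For λ=1+4i: an eigenvector is (0,1) - i(-1,1) = (0 + i, 1 - i).
A real fundamental pair from Re and Im of e^((1+4i)t)v: X_1 = e^(t)(cos(4t)·(0,1) + sin(4t)·(-1,1)), X_2 = e^(t)(sin(4t)·(0,1) - cos(4t)·(-1,1)).
General solution: C_1X_1 + C_2X_2.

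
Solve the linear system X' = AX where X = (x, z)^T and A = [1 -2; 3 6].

Coefficient matrix A = [[1, -2], [3, 6]].
Characteristic polynomial det(A - λI) = λ^2 - 7λ + 12 = 0.
Eigenvalues λ = 4, 3.
For λ=4: (A-λI) row 1 is [-3, -2], so an eigenvector is (-2, 3).
For λ=3: (A-λI) row 1 is [-2, -2], so an eigenvector is (1, -1).
General solution: C_1e^(4t)(-2,3) + C_2e^(3t)(1,-1).

x(t) = -2C_1e^(4t) + C_2e^(3t), z(t) = 3C_1e^(4t) - C_2e^(3t)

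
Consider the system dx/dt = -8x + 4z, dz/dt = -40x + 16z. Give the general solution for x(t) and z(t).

Coefficient matrix A = [[-8, 4], [-40, 16]].
Characteristic polynomial det(A - λI) = λ^2 - 8λ + 32 = 0.
Eigenvalues λ = 4 ± 4i (complex conjugate pair).
For λ=4+4i: an eigenvector is (0,-1) - i(-1,-3) = (0 + i, -1 + 3i).
A real fundamental pair from Re and Im of e^((4+4i)t)v: X_1 = e^(4t)(cos(4t)·(0,-1) + sin(4t)·(-1,-3)), X_2 = e^(4t)(sin(4t)·(0,-1) - cos(4t)·(-1,-3)).
General solution: c_1X_1 + c_2X_2.

x(t) = -c_1e^(4t)sin(4t) + c_2e^(4t)cos(4t), z(t) = -3c_1e^(4t)sin(4t) - c_1e^(4t)cos(4t) - c_2e^(4t)sin(4t) + 3c_2e^(4t)cos(4t)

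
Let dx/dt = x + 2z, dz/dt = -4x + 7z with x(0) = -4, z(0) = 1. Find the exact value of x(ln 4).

A = [[1,2],[-4,7]]; eigenvalues λ = 5, 3.
Eigenvectors: (-1,-2) for λ=5, (-1,-1) for λ=3.
From the initial condition, c_1 = -5, c_2 = 9.
x(ln 4) = (-5)(4^5)(-1) + (9)(4^3)(-1) = 4544.

4544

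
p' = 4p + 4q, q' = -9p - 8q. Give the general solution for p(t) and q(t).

Coefficient matrix A = [[4, 4], [-9, -8]].
Characteristic polynomial det(A - λI) = λ^2 + 4λ + 4 = 0.
Single eigenvalue λ = -2 with algebraic multiplicity 2.
Eigenvector v = (2,-3); generalized eigenvector w with (A-λI)w=v is (1,-1).
General solution: e^(-2t)[K_1·v + K_2·(t·v + w)].

p(t) = 2K_1e^(-2t) + 2K_2te^(-2t) + K_2e^(-2t), q(t) = -3K_1e^(-2t) - 3K_2te^(-2t) - K_2e^(-2t)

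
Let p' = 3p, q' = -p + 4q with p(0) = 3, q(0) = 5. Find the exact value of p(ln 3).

A = [[3,0],[-1,4]]; eigenvalues λ = 3, 4.
Eigenvectors: (1,1) for λ=3, (0,-1) for λ=4.
From the initial condition, c_1 = 3, c_2 = -2.
p(ln 3) = (3)(3^3)(1) + (-2)(3^4)(0) = 81.

81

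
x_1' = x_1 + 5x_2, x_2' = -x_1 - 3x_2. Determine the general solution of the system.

Coefficient matrix A = [[1, 5], [-1, -3]].
Characteristic polynomial det(A - λI) = λ^2 + 2λ + 2 = 0.
Eigenvalues λ = -1 ± i (complex conjugate pair).
For λ=-1+i: an eigenvector is (-2,1) - i(1,0) = (-2 - i, 1).
A real fundamental pair from Re and Im of e^((-1+i)t)v: X_1 = e^(-t)(cos(t)·(-2,1) + sin(t)·(1,0)), X_2 = e^(-t)(sin(t)·(-2,1) - cos(t)·(1,0)).
General solution: c_1X_1 + c_2X_2.

x_1(t) = c_1e^(-t)sin(t) - 2c_1e^(-t)cos(t) - 2c_2e^(-t)sin(t) - c_2e^(-t)cos(t), x_2(t) = c_1e^(-t)cos(t) + c_2e^(-t)sin(t)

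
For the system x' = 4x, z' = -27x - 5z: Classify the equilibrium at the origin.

saddle

A = [[4,0],[-27,-5]]; det(A-λI) = λ^2 + λ - 20.
λ = 4, -5: opposite signs.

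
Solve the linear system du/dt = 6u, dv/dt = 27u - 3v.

u(t) = -c_2e^(6t), v(t) = c_1e^(-3t) - 3c_2e^(6t)

Coefficient matrix A = [[6, 0], [27, -3]].
Characteristic polynomial det(A - λI) = λ^2 - 3λ - 18 = 0.
Eigenvalues λ = -3, 6.
For λ=-3: (A-λI) row 1 is [9, 0], so an eigenvector is (0, 1).
For λ=6: (A-λI) row 2 is [27, -9], so an eigenvector is (-1, -3).
General solution: c_1e^(-3t)(0,1) + c_2e^(6t)(-1,-3).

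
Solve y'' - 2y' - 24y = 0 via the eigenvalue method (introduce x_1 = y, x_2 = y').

Let x_1 = y, x_2 = y'. Then x_1' = x_2 and x_2' = 24x_1 + 2x_2.
A = [[0,1],[24,2]]; det(A-λI) = λ^2 - 2λ - 24.
Eigenvalues λ = -4, 6 with eigenvectors (1,-4), (1,6).

y(t) = K_1e^(-4t) + K_2e^(6t)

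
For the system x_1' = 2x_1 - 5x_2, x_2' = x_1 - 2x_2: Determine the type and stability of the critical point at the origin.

A = [[2,-5],[1,-2]]; det(A-λI) = λ^2 + 1.
λ = 0 ± i: zero real part.

center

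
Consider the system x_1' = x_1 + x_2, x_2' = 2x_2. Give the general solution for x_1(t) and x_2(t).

Coefficient matrix A = [[1, 1], [0, 2]].
Characteristic polynomial det(A - λI) = λ^2 - 3λ + 2 = 0.
Eigenvalues λ = 2, 1.
For λ=2: (A-λI) row 1 is [-1, 1], so an eigenvector is (1, 1).
For λ=1: (A-λI) row 1 is [0, 1], so an eigenvector is (-1, 0).
General solution: C_1e^(2t)(1,1) + C_2e^(t)(-1,0).

x_1(t) = C_1e^(2t) - C_2e^(t), x_2(t) = C_1e^(2t)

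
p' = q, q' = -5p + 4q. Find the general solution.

p(t) = -c_1e^(2t)cos(t) - c_2e^(2t)sin(t), q(t) = c_1e^(2t)sin(t) - 2c_1e^(2t)cos(t) - 2c_2e^(2t)sin(t) - c_2e^(2t)cos(t)

Coefficient matrix A = [[0, 1], [-5, 4]].
Characteristic polynomial det(A - λI) = λ^2 - 4λ + 5 = 0.
Eigenvalues λ = 2 ± i (complex conjugate pair).
For λ=2+i: an eigenvector is (-1,-2) - i(0,1) = (-1, -2 - i).
A real fundamental pair from Re and Im of e^((2+i)t)v: X_1 = e^(2t)(cos(t)·(-1,-2) + sin(t)·(0,1)), X_2 = e^(2t)(sin(t)·(-1,-2) - cos(t)·(0,1)).
General solution: c_1X_1 + c_2X_2.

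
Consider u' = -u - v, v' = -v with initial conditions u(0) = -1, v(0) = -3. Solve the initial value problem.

u(t) = 3te^(-t) - e^(-t), v(t) = -3e^(-t)

Coefficient matrix A = [[-1, -1], [0, -1]].
Characteristic polynomial det(A - λI) = λ^2 + 2λ + 1 = 0.
Single eigenvalue λ = -1 with algebraic multiplicity 2.
Eigenvector v = (1,0); generalized eigenvector w with (A-λI)w=v is (1,-1).
General solution: e^(-t)[C_1·v + C_2·(t·v + w)].
Applying u(0)=-1, v(0)=-3 gives C_1=-4, C_2=3.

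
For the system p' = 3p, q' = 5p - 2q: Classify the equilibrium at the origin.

saddle

A = [[3,0],[5,-2]]; det(A-λI) = λ^2 - λ - 6.
λ = -2, 3: opposite signs.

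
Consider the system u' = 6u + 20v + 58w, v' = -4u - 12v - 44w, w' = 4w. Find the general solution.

Coefficient matrix A = [[6, 20, 58], [-4, -12, -44], [0, 0, 4]].
det(A - λI) = 0 gives eigenvalues λ = -2, -4, 4.
For λ=-2: eigenvector (5,-2,0).
For λ=-4: eigenvector (-2,1,0).
For λ=4: eigenvector (1,-3,1).
General solution: K_1e^(-2t)(5,-2,0) + K_2e^(-4t)(-2,1,0) + K_3e^(4t)(1,-3,1).

u(t) = 5K_1e^(-2t) - 2K_2e^(-4t) + K_3e^(4t), v(t) = -2K_1e^(-2t) + K_2e^(-4t) - 3K_3e^(4t), w(t) = K_3e^(4t)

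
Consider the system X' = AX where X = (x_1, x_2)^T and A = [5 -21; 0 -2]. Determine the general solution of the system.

Coefficient matrix A = [[5, -21], [0, -2]].
Characteristic polynomial det(A - λI) = λ^2 - 3λ - 10 = 0.
Eigenvalues λ = 5, -2.
For λ=5: (A-λI) row 1 is [0, -21], so an eigenvector is (-1, 0).
For λ=-2: (A-λI) row 1 is [7, -21], so an eigenvector is (-3, -1).
General solution: c_1e^(5t)(-1,0) + c_2e^(-2t)(-3,-1).

x_1(t) = -c_1e^(5t) - 3c_2e^(-2t), x_2(t) = -c_2e^(-2t)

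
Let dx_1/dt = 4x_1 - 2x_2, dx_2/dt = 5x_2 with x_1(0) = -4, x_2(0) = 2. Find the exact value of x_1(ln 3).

-972

A = [[4,-2],[0,5]]; eigenvalues λ = 5, 4.
Eigenvectors: (-2,1) for λ=5, (-1,0) for λ=4.
From the initial condition, c_1 = 2, c_2 = 0.
x_1(ln 3) = (2)(3^5)(-2) + (0)(3^4)(-1) = -972.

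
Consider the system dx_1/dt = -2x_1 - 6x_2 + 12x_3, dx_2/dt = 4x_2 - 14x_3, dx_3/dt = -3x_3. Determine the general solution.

x_1(t) = -C_2e^(4t) + C_3e^(-2t), x_2(t) = 2C_1e^(-3t) + C_2e^(4t), x_3(t) = C_1e^(-3t)

Coefficient matrix A = [[-2, -6, 12], [0, 4, -14], [0, 0, -3]].
det(A - λI) = 0 gives eigenvalues λ = -3, 4, -2.
For λ=-3: eigenvector (0,2,1).
For λ=4: eigenvector (-1,1,0).
For λ=-2: eigenvector (1,0,0).
General solution: C_1e^(-3t)(0,2,1) + C_2e^(4t)(-1,1,0) + C_3e^(-2t)(1,0,0).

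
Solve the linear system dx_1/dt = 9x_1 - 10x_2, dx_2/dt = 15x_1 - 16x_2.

Coefficient matrix A = [[9, -10], [15, -16]].
Characteristic polynomial det(A - λI) = λ^2 + 7λ + 6 = 0.
Eigenvalues λ = -6, -1.
For λ=-6: (A-λI) row 1 is [15, -10], so an eigenvector is (2, 3).
For λ=-1: (A-λI) row 1 is [10, -10], so an eigenvector is (-1, -1).
General solution: C_1e^(-6t)(2,3) + C_2e^(-t)(-1,-1).

x_1(t) = 2C_1e^(-6t) - C_2e^(-t), x_2(t) = 3C_1e^(-6t) - C_2e^(-t)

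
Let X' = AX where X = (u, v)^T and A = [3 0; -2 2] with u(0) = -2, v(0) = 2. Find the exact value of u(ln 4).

A = [[3,0],[-2,2]]; eigenvalues λ = 2, 3.
Eigenvectors: (0,1) for λ=2, (1,-2) for λ=3.
From the initial condition, c_1 = -2, c_2 = -2.
u(ln 4) = (-2)(4^2)(0) + (-2)(4^3)(1) = -128.

-128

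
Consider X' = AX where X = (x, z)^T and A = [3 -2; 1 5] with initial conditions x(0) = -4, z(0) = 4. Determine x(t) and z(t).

x(t) = -4e^(4t)sin(t) - 4e^(4t)cos(t), z(t) = 4e^(4t)cos(t)

Coefficient matrix A = [[3, -2], [1, 5]].
Characteristic polynomial det(A - λI) = λ^2 - 8λ + 17 = 0.
Eigenvalues λ = 4 ± i (complex conjugate pair).
For λ=4+i: an eigenvector is (1,0) - i(-1,1) = (1 + i, 0 - i).
A real fundamental pair from Re and Im of e^((4+i)t)v: X_1 = e^(4t)(cos(t)·(1,0) + sin(t)·(-1,1)), X_2 = e^(4t)(sin(t)·(1,0) - cos(t)·(-1,1)).
General solution: c_1X_1 + c_2X_2.
Applying x(0)=-4, z(0)=4 gives c_1=0, c_2=-4.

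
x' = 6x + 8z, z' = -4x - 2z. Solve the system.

Coefficient matrix A = [[6, 8], [-4, -2]].
Characteristic polynomial det(A - λI) = λ^2 - 4λ + 20 = 0.
Eigenvalues λ = 2 ± 4i (complex conjugate pair).
For λ=2+4i: an eigenvector is (-1,1) - i(1,0) = (-1 - i, 1).
A real fundamental pair from Re and Im of e^((2+4i)t)v: X_1 = e^(2t)(cos(4t)·(-1,1) + sin(4t)·(1,0)), X_2 = e^(2t)(sin(4t)·(-1,1) - cos(4t)·(1,0)).
General solution: K_1X_1 + K_2X_2.

x(t) = K_1e^(2t)sin(4t) - K_1e^(2t)cos(4t) - K_2e^(2t)sin(4t) - K_2e^(2t)cos(4t), z(t) = K_1e^(2t)cos(4t) + K_2e^(2t)sin(4t)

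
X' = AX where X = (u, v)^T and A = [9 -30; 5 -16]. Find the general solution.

u(t) = -2K_1e^(-6t) - 3K_2e^(-t), v(t) = -K_1e^(-6t) - K_2e^(-t)

Coefficient matrix A = [[9, -30], [5, -16]].
Characteristic polynomial det(A - λI) = λ^2 + 7λ + 6 = 0.
Eigenvalues λ = -6, -1.
For λ=-6: (A-λI) row 1 is [15, -30], so an eigenvector is (-2, -1).
For λ=-1: (A-λI) row 1 is [10, -30], so an eigenvector is (-3, -1).
General solution: K_1e^(-6t)(-2,-1) + K_2e^(-t)(-3,-1).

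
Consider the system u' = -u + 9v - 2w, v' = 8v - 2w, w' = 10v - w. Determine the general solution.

Coefficient matrix A = [[-1, 9, -2], [0, 8, -2], [0, 10, -1]].
det(A - λI) = 0 gives eigenvalues λ = -1, 3, 4.
For λ=-1: eigenvector (1,0,0).
For λ=3: eigenvector (2,2,5).
For λ=4: eigenvector (1,1,2).
General solution: K_1e^(-t)(1,0,0) + K_2e^(3t)(2,2,5) + K_3e^(4t)(1,1,2).

u(t) = K_1e^(-t) + 2K_2e^(3t) + K_3e^(4t), v(t) = 2K_2e^(3t) + K_3e^(4t), w(t) = 5K_2e^(3t) + 2K_3e^(4t)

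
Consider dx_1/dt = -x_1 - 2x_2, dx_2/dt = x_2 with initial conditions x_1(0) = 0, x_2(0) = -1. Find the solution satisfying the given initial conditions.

x_1(t) = e^(t) - e^(-t), x_2(t) = -e^(t)

Coefficient matrix A = [[-1, -2], [0, 1]].
Characteristic polynomial det(A - λI) = λ^2 - 1 = 0.
Eigenvalues λ = 1, -1.
For λ=1: (A-λI) row 1 is [-2, -2], so an eigenvector is (-1, 1).
For λ=-1: (A-λI) row 1 is [0, -2], so an eigenvector is (-1, 0).
General solution: C_1e^(t)(-1,1) + C_2e^(-t)(-1,0).
Applying x_1(0)=0, x_2(0)=-1 gives C_1=-1, C_2=1.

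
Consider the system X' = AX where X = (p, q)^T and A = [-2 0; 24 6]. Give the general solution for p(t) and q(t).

Coefficient matrix A = [[-2, 0], [24, 6]].
Characteristic polynomial det(A - λI) = λ^2 - 4λ - 12 = 0.
Eigenvalues λ = 6, -2.
For λ=6: (A-λI) row 1 is [-8, 0], so an eigenvector is (0, 1).
For λ=-2: (A-λI) row 2 is [24, 8], so an eigenvector is (-1, 3).
General solution: K_1e^(6t)(0,1) + K_2e^(-2t)(-1,3).

p(t) = -K_2e^(-2t), q(t) = K_1e^(6t) + 3K_2e^(-2t)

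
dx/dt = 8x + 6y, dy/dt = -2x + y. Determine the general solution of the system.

x(t) = -2C_1e^(5t) + 3C_2e^(4t), y(t) = C_1e^(5t) - 2C_2e^(4t)

Coefficient matrix A = [[8, 6], [-2, 1]].
Characteristic polynomial det(A - λI) = λ^2 - 9λ + 20 = 0.
Eigenvalues λ = 5, 4.
For λ=5: (A-λI) row 1 is [3, 6], so an eigenvector is (-2, 1).
For λ=4: (A-λI) row 1 is [4, 6], so an eigenvector is (3, -2).
General solution: C_1e^(5t)(-2,1) + C_2e^(4t)(3,-2).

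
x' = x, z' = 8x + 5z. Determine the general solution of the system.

x(t) = -K_2e^(t), z(t) = K_1e^(5t) + 2K_2e^(t)

Coefficient matrix A = [[1, 0], [8, 5]].
Characteristic polynomial det(A - λI) = λ^2 - 6λ + 5 = 0.
Eigenvalues λ = 5, 1.
For λ=5: (A-λI) row 1 is [-4, 0], so an eigenvector is (0, 1).
For λ=1: (A-λI) row 2 is [8, 4], so an eigenvector is (-1, 2).
General solution: K_1e^(5t)(0,1) + K_2e^(t)(-1,2).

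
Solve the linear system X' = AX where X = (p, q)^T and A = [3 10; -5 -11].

p(t) = -3c_1e^(-4t)sin(t) + c_1e^(-4t)cos(t) + c_2e^(-4t)sin(t) + 3c_2e^(-4t)cos(t), q(t) = 2c_1e^(-4t)sin(t) - c_1e^(-4t)cos(t) - c_2e^(-4t)sin(t) - 2c_2e^(-4t)cos(t)

Coefficient matrix A = [[3, 10], [-5, -11]].
Characteristic polynomial det(A - λI) = λ^2 + 8λ + 17 = 0.
Eigenvalues λ = -4 ± i (complex conjugate pair).
For λ=-4+i: an eigenvector is (1,-1) - i(-3,2) = (1 + 3i, -1 - 2i).
A real fundamental pair from Re and Im of e^((-4+i)t)v: X_1 = e^(-4t)(cos(t)·(1,-1) + sin(t)·(-3,2)), X_2 = e^(-4t)(sin(t)·(1,-1) - cos(t)·(-3,2)).
General solution: c_1X_1 + c_2X_2.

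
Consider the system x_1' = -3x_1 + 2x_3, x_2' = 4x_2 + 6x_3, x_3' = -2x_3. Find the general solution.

x_1(t) = C_2e^(-3t) + 2C_3e^(-2t), x_2(t) = C_1e^(4t) - C_3e^(-2t), x_3(t) = C_3e^(-2t)

Coefficient matrix A = [[-3, 0, 2], [0, 4, 6], [0, 0, -2]].
det(A - λI) = 0 gives eigenvalues λ = 4, -3, -2.
For λ=4: eigenvector (0,1,0).
For λ=-3: eigenvector (1,0,0).
For λ=-2: eigenvector (2,-1,1).
General solution: C_1e^(4t)(0,1,0) + C_2e^(-3t)(1,0,0) + C_3e^(-2t)(2,-1,1).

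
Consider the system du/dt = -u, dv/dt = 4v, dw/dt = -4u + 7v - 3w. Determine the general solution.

u(t) = C_1e^(-t), v(t) = C_3e^(4t), w(t) = -2C_1e^(-t) + C_2e^(-3t) + C_3e^(4t)

Coefficient matrix A = [[-1, 0, 0], [0, 4, 0], [-4, 7, -3]].
det(A - λI) = 0 gives eigenvalues λ = -1, -3, 4.
For λ=-1: eigenvector (1,0,-2).
For λ=-3: eigenvector (0,0,1).
For λ=4: eigenvector (0,1,1).
General solution: C_1e^(-t)(1,0,-2) + C_2e^(-3t)(0,0,1) + C_3e^(4t)(0,1,1).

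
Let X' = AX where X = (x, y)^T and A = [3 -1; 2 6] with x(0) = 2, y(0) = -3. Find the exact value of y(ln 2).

-80

A = [[3,-1],[2,6]]; eigenvalues λ = 4, 5.
Eigenvectors: (1,-1) for λ=4, (1,-2) for λ=5.
From the initial condition, c_1 = 1, c_2 = 1.
y(ln 2) = (1)(2^4)(-1) + (1)(2^5)(-2) = -80.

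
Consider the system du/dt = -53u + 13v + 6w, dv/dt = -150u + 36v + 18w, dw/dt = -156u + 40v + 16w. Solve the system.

u(t) = K_1e^(-3t) + K_2e^(-2t) + K_3e^(4t), v(t) = 2K_1e^(-3t) + 3K_2e^(-2t) + 3K_3e^(4t), w(t) = 4K_1e^(-3t) + 2K_2e^(-2t) + 3K_3e^(4t)

Coefficient matrix A = [[-53, 13, 6], [-150, 36, 18], [-156, 40, 16]].
det(A - λI) = 0 gives eigenvalues λ = -3, -2, 4.
For λ=-3: eigenvector (1,2,4).
For λ=-2: eigenvector (1,3,2).
For λ=4: eigenvector (1,3,3).
General solution: K_1e^(-3t)(1,2,4) + K_2e^(-2t)(1,3,2) + K_3e^(4t)(1,3,3).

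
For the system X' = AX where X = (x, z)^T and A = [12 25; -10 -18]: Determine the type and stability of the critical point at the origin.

A = [[12,25],[-10,-18]]; det(A-λI) = λ^2 + 6λ + 34.
λ = -3 ± 5i: negative real part.

stable spiral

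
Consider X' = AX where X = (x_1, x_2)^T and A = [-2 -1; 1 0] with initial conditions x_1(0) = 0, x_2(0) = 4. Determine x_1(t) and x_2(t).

x_1(t) = -4te^(-t), x_2(t) = 4te^(-t) + 4e^(-t)

Coefficient matrix A = [[-2, -1], [1, 0]].
Characteristic polynomial det(A - λI) = λ^2 + 2λ + 1 = 0.
Single eigenvalue λ = -1 with algebraic multiplicity 2.
Eigenvector v = (1,-1); generalized eigenvector w with (A-λI)w=v is (0,-1).
General solution: e^(-t)[c_1·v + c_2·(t·v + w)].
Applying x_1(0)=0, x_2(0)=4 gives c_1=0, c_2=-4.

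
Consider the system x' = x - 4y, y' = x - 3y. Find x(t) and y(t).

Coefficient matrix A = [[1, -4], [1, -3]].
Characteristic polynomial det(A - λI) = λ^2 + 2λ + 1 = 0.
Single eigenvalue λ = -1 with algebraic multiplicity 2.
Eigenvector v = (-2,-1); generalized eigenvector w with (A-λI)w=v is (-3,-1).
General solution: e^(-t)[K_1·v + K_2·(t·v + w)].

x(t) = -2K_1e^(-t) - 2K_2te^(-t) - 3K_2e^(-t), y(t) = -K_1e^(-t) - K_2te^(-t) - K_2e^(-t)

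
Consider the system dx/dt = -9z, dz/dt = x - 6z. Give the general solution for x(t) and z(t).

x(t) = 3C_1e^(-3t) + 3C_2te^(-3t) + C_2e^(-3t), z(t) = C_1e^(-3t) + C_2te^(-3t)

Coefficient matrix A = [[0, -9], [1, -6]].
Characteristic polynomial det(A - λI) = λ^2 + 6λ + 9 = 0.
Single eigenvalue λ = -3 with algebraic multiplicity 2.
Eigenvector v = (3,1); generalized eigenvector w with (A-λI)w=v is (1,0).
General solution: e^(-3t)[C_1·v + C_2·(t·v + w)].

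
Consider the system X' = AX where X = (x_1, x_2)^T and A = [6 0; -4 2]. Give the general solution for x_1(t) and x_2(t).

Coefficient matrix A = [[6, 0], [-4, 2]].
Characteristic polynomial det(A - λI) = λ^2 - 8λ + 12 = 0.
Eigenvalues λ = 6, 2.
For λ=6: (A-λI) row 2 is [-4, -4], so an eigenvector is (1, -1).
For λ=2: (A-λI) row 1 is [4, 0], so an eigenvector is (0, 1).
General solution: c_1e^(6t)(1,-1) + c_2e^(2t)(0,1).

x_1(t) = c_1e^(6t), x_2(t) = -c_1e^(6t) + c_2e^(2t)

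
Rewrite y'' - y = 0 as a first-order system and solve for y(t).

y(t) = C_1e^(t) + C_2e^(-t)

Let x_1 = y, x_2 = y'. Then x_1' = x_2 and x_2' = x_1.
A = [[0,1],[1,0]]; det(A-λI) = λ^2 - 1.
Eigenvalues λ = 1, -1 with eigenvectors (1,1), (1,-1).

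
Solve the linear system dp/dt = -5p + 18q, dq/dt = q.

Coefficient matrix A = [[-5, 18], [0, 1]].
Characteristic polynomial det(A - λI) = λ^2 + 4λ - 5 = 0.
Eigenvalues λ = -5, 1.
For λ=-5: (A-λI) row 1 is [0, 18], so an eigenvector is (-1, 0).
For λ=1: (A-λI) row 1 is [-6, 18], so an eigenvector is (-3, -1).
General solution: K_1e^(-5t)(-1,0) + K_2e^(t)(-3,-1).

p(t) = -K_1e^(-5t) - 3K_2e^(t), q(t) = -K_2e^(t)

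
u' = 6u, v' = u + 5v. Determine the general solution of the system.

u(t) = -C_2e^(6t), v(t) = C_1e^(5t) - C_2e^(6t)

Coefficient matrix A = [[6, 0], [1, 5]].
Characteristic polynomial det(A - λI) = λ^2 - 11λ + 30 = 0.
Eigenvalues λ = 5, 6.
For λ=5: (A-λI) row 1 is [1, 0], so an eigenvector is (0, 1).
For λ=6: (A-λI) row 2 is [1, -1], so an eigenvector is (-1, -1).
General solution: C_1e^(5t)(0,1) + C_2e^(6t)(-1,-1).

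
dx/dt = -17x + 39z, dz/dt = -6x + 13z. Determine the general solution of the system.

Coefficient matrix A = [[-17, 39], [-6, 13]].
Characteristic polynomial det(A - λI) = λ^2 + 4λ + 13 = 0.
Eigenvalues λ = -2 ± 3i (complex conjugate pair).
For λ=-2+3i: an eigenvector is (2,1) - i(3,1) = (2 - 3i, 1 - i).
A real fundamental pair from Re and Im of e^((-2+3i)t)v: X_1 = e^(-2t)(cos(3t)·(2,1) + sin(3t)·(3,1)), X_2 = e^(-2t)(sin(3t)·(2,1) - cos(3t)·(3,1)).
General solution: C_1X_1 + C_2X_2.

x(t) = 3C_1e^(-2t)sin(3t) + 2C_1e^(-2t)cos(3t) + 2C_2e^(-2t)sin(3t) - 3C_2e^(-2t)cos(3t), z(t) = C_1e^(-2t)sin(3t) + C_1e^(-2t)cos(3t) + C_2e^(-2t)sin(3t) - C_2e^(-2t)cos(3t)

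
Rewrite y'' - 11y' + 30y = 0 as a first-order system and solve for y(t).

Let x_1 = y, x_2 = y'. Then x_1' = x_2 and x_2' = -30x_1 + 11x_2.
A = [[0,1],[-30,11]]; det(A-λI) = λ^2 - 11λ + 30.
Eigenvalues λ = 6, 5 with eigenvectors (1,6), (1,5).

y(t) = C_1e^(6t) + C_2e^(5t)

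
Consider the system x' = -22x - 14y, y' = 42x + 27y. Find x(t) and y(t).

x(t) = -K_1e^(6t) + 2K_2e^(-t), y(t) = 2K_1e^(6t) - 3K_2e^(-t)

Coefficient matrix A = [[-22, -14], [42, 27]].
Characteristic polynomial det(A - λI) = λ^2 - 5λ - 6 = 0.
Eigenvalues λ = 6, -1.
For λ=6: (A-λI) row 1 is [-28, -14], so an eigenvector is (-1, 2).
For λ=-1: (A-λI) row 1 is [-21, -14], so an eigenvector is (2, -3).
General solution: K_1e^(6t)(-1,2) + K_2e^(-t)(2,-3).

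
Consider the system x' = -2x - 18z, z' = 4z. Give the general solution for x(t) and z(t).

x(t) = 3c_1e^(4t) - c_2e^(-2t), z(t) = -c_1e^(4t)

Coefficient matrix A = [[-2, -18], [0, 4]].
Characteristic polynomial det(A - λI) = λ^2 - 2λ - 8 = 0.
Eigenvalues λ = 4, -2.
For λ=4: (A-λI) row 1 is [-6, -18], so an eigenvector is (3, -1).
For λ=-2: (A-λI) row 1 is [0, -18], so an eigenvector is (-1, 0).
General solution: c_1e^(4t)(3,-1) + c_2e^(-2t)(-1,0).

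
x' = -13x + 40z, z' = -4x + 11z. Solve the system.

x(t) = K_1e^(-t)sin(4t) + 3K_1e^(-t)cos(4t) + 3K_2e^(-t)sin(4t) - K_2e^(-t)cos(4t), z(t) = K_1e^(-t)cos(4t) + K_2e^(-t)sin(4t)

Coefficient matrix A = [[-13, 40], [-4, 11]].
Characteristic polynomial det(A - λI) = λ^2 + 2λ + 17 = 0.
Eigenvalues λ = -1 ± 4i (complex conjugate pair).
For λ=-1+4i: an eigenvector is (3,1) - i(1,0) = (3 - i, 1).
A real fundamental pair from Re and Im of e^((-1+4i)t)v: X_1 = e^(-t)(cos(4t)·(3,1) + sin(4t)·(1,0)), X_2 = e^(-t)(sin(4t)·(3,1) - cos(4t)·(1,0)).
General solution: K_1X_1 + K_2X_2.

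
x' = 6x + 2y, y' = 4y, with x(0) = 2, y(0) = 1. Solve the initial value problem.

Coefficient matrix A = [[6, 2], [0, 4]].
Characteristic polynomial det(A - λI) = λ^2 - 10λ + 24 = 0.
Eigenvalues λ = 4, 6.
For λ=4: (A-λI) row 1 is [2, 2], so an eigenvector is (-1, 1).
For λ=6: (A-λI) row 1 is [0, 2], so an eigenvector is (1, 0).
General solution: c_1e^(4t)(-1,1) + c_2e^(6t)(1,0).
Applying x(0)=2, y(0)=1 gives c_1=1, c_2=3.

x(t) = 3e^(6t) - e^(4t), y(t) = e^(4t)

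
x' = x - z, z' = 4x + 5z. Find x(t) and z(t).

x(t) = -c_1e^(3t) - c_2te^(3t) + c_2e^(3t), z(t) = 2c_1e^(3t) + 2c_2te^(3t) - c_2e^(3t)

Coefficient matrix A = [[1, -1], [4, 5]].
Characteristic polynomial det(A - λI) = λ^2 - 6λ + 9 = 0.
Single eigenvalue λ = 3 with algebraic multiplicity 2.
Eigenvector v = (-1,2); generalized eigenvector w with (A-λI)w=v is (1,-1).
General solution: e^(3t)[c_1·v + c_2·(t·v + w)].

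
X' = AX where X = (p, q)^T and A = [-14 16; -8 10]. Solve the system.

Coefficient matrix A = [[-14, 16], [-8, 10]].
Characteristic polynomial det(A - λI) = λ^2 + 4λ - 12 = 0.
Eigenvalues λ = 2, -6.
For λ=2: (A-λI) row 1 is [-16, 16], so an eigenvector is (-1, -1).
For λ=-6: (A-λI) row 1 is [-8, 16], so an eigenvector is (2, 1).
General solution: K_1e^(2t)(-1,-1) + K_2e^(-6t)(2,1).

p(t) = -K_1e^(2t) + 2K_2e^(-6t), q(t) = -K_1e^(2t) + K_2e^(-6t)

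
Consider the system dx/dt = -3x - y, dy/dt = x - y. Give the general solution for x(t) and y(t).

x(t) = -c_1e^(-2t) - c_2te^(-2t), y(t) = c_1e^(-2t) + c_2te^(-2t) + c_2e^(-2t)

Coefficient matrix A = [[-3, -1], [1, -1]].
Characteristic polynomial det(A - λI) = λ^2 + 4λ + 4 = 0.
Single eigenvalue λ = -2 with algebraic multiplicity 2.
Eigenvector v = (-1,1); generalized eigenvector w with (A-λI)w=v is (0,1).
General solution: e^(-2t)[c_1·v + c_2·(t·v + w)].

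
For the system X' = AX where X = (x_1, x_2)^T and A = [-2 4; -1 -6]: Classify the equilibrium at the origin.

stable improper node

A = [[-2,4],[-1,-6]]; det(A-λI) = λ^2 + 8λ + 16.
repeated λ = -4 with a single eigenvector.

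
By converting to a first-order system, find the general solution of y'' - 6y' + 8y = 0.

y(t) = c_1e^(2t) + c_2e^(4t)

Let x_1 = y, x_2 = y'. Then x_1' = x_2 and x_2' = -8x_1 + 6x_2.
A = [[0,1],[-8,6]]; det(A-λI) = λ^2 - 6λ + 8.
Eigenvalues λ = 2, 4 with eigenvectors (1,2), (1,4).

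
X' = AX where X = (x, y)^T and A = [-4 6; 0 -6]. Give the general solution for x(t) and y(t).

Coefficient matrix A = [[-4, 6], [0, -6]].
Characteristic polynomial det(A - λI) = λ^2 + 10λ + 24 = 0.
Eigenvalues λ = -4, -6.
For λ=-4: (A-λI) row 1 is [0, 6], so an eigenvector is (1, 0).
For λ=-6: (A-λI) row 1 is [2, 6], so an eigenvector is (-3, 1).
General solution: c_1e^(-4t)(1,0) + c_2e^(-6t)(-3,1).

x(t) = c_1e^(-4t) - 3c_2e^(-6t), y(t) = c_2e^(-6t)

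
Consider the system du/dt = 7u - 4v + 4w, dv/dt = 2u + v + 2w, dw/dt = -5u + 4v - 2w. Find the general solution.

Coefficient matrix A = [[7, -4, 4], [2, 1, 2], [-5, 4, -2]].
det(A - λI) = 0 gives eigenvalues λ = 3, 1, 2.
For λ=3: eigenvector (1,0,-1).
For λ=1: eigenvector (2,1,-2).
For λ=2: eigenvector (4,2,-3).
General solution: c_1e^(3t)(1,0,-1) + c_2e^(t)(2,1,-2) + c_3e^(2t)(4,2,-3).

u(t) = c_1e^(3t) + 2c_2e^(t) + 4c_3e^(2t), v(t) = c_2e^(t) + 2c_3e^(2t), w(t) = -c_1e^(3t) - 2c_2e^(t) - 3c_3e^(2t)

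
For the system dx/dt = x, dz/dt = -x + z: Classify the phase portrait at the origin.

unstable improper node

A = [[1,0],[-1,1]]; det(A-λI) = λ^2 - 2λ + 1.
repeated λ = 1 with a single eigenvector.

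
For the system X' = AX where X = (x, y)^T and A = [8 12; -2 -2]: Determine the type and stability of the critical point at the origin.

A = [[8,12],[-2,-2]]; det(A-λI) = λ^2 - 6λ + 8.
λ = 4, 2: both positive.

unstable node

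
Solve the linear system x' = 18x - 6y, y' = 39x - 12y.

x(t) = -c_1e^(3t)sin(3t) + c_1e^(3t)cos(3t) + c_2e^(3t)sin(3t) + c_2e^(3t)cos(3t), y(t) = -2c_1e^(3t)sin(3t) + 3c_1e^(3t)cos(3t) + 3c_2e^(3t)sin(3t) + 2c_2e^(3t)cos(3t)

Coefficient matrix A = [[18, -6], [39, -12]].
Characteristic polynomial det(A - λI) = λ^2 - 6λ + 18 = 0.
Eigenvalues λ = 3 ± 3i (complex conjugate pair).
For λ=3+3i: an eigenvector is (1,3) - i(-1,-2) = (1 + i, 3 + 2i).
A real fundamental pair from Re and Im of e^((3+3i)t)v: X_1 = e^(3t)(cos(3t)·(1,3) + sin(3t)·(-1,-2)), X_2 = e^(3t)(sin(3t)·(1,3) - cos(3t)·(-1,-2)).
General solution: c_1X_1 + c_2X_2.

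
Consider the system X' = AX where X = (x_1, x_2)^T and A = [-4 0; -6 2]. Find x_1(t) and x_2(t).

Coefficient matrix A = [[-4, 0], [-6, 2]].
Characteristic polynomial det(A - λI) = λ^2 + 2λ - 8 = 0.
Eigenvalues λ = -4, 2.
For λ=-4: (A-λI) row 2 is [-6, 6], so an eigenvector is (1, 1).
For λ=2: (A-λI) row 1 is [-6, 0], so an eigenvector is (0, -1).
General solution: C_1e^(-4t)(1,1) + C_2e^(2t)(0,-1).

x_1(t) = C_1e^(-4t), x_2(t) = C_1e^(-4t) - C_2e^(2t)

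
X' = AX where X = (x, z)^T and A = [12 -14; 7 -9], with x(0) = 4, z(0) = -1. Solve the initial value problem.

x(t) = 10e^(5t) - 6e^(-2t), z(t) = 5e^(5t) - 6e^(-2t)

Coefficient matrix A = [[12, -14], [7, -9]].
Characteristic polynomial det(A - λI) = λ^2 - 3λ - 10 = 0.
Eigenvalues λ = 5, -2.
For λ=5: (A-λI) row 1 is [7, -14], so an eigenvector is (2, 1).
For λ=-2: (A-λI) row 1 is [14, -14], so an eigenvector is (1, 1).
General solution: C_1e^(5t)(2,1) + C_2e^(-2t)(1,1).
Applying x(0)=4, z(0)=-1 gives C_1=5, C_2=-6.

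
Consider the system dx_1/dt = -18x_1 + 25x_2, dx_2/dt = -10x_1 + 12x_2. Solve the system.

x_1(t) = C_1e^(-3t)sin(5t) - 2C_1e^(-3t)cos(5t) - 2C_2e^(-3t)sin(5t) - C_2e^(-3t)cos(5t), x_2(t) = C_1e^(-3t)sin(5t) - C_1e^(-3t)cos(5t) - C_2e^(-3t)sin(5t) - C_2e^(-3t)cos(5t)

Coefficient matrix A = [[-18, 25], [-10, 12]].
Characteristic polynomial det(A - λI) = λ^2 + 6λ + 34 = 0.
Eigenvalues λ = -3 ± 5i (complex conjugate pair).
For λ=-3+5i: an eigenvector is (-2,-1) - i(1,1) = (-2 - i, -1 - i).
A real fundamental pair from Re and Im of e^((-3+5i)t)v: X_1 = e^(-3t)(cos(5t)·(-2,-1) + sin(5t)·(1,1)), X_2 = e^(-3t)(sin(5t)·(-2,-1) - cos(5t)·(1,1)).
General solution: C_1X_1 + C_2X_2.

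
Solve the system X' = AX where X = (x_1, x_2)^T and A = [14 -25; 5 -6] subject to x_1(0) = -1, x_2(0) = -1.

x_1(t) = 3e^(4t)sin(5t) - e^(4t)cos(5t), x_2(t) = e^(4t)sin(5t) - e^(4t)cos(5t)

Coefficient matrix A = [[14, -25], [5, -6]].
Characteristic polynomial det(A - λI) = λ^2 - 8λ + 41 = 0.
Eigenvalues λ = 4 ± 5i (complex conjugate pair).
For λ=4+5i: an eigenvector is (1,0) - i(2,1) = (1 - 2i, 0 - i).
A real fundamental pair from Re and Im of e^((4+5i)t)v: X_1 = e^(4t)(cos(5t)·(1,0) + sin(5t)·(2,1)), X_2 = e^(4t)(sin(5t)·(1,0) - cos(5t)·(2,1)).
General solution: K_1X_1 + K_2X_2.
Applying x_1(0)=-1, x_2(0)=-1 gives K_1=1, K_2=1.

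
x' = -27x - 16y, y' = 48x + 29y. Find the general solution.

x(t) = -2c_1e^(-3t) - c_2e^(5t), y(t) = 3c_1e^(-3t) + 2c_2e^(5t)

Coefficient matrix A = [[-27, -16], [48, 29]].
Characteristic polynomial det(A - λI) = λ^2 - 2λ - 15 = 0.
Eigenvalues λ = -3, 5.
For λ=-3: (A-λI) row 1 is [-24, -16], so an eigenvector is (-2, 3).
For λ=5: (A-λI) row 1 is [-32, -16], so an eigenvector is (-1, 2).
General solution: c_1e^(-3t)(-2,3) + c_2e^(5t)(-1,2).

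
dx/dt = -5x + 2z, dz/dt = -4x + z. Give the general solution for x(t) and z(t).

x(t) = -K_1e^(-3t) + K_2e^(-t), z(t) = -K_1e^(-3t) + 2K_2e^(-t)

Coefficient matrix A = [[-5, 2], [-4, 1]].
Characteristic polynomial det(A - λI) = λ^2 + 4λ + 3 = 0.
Eigenvalues λ = -3, -1.
For λ=-3: (A-λI) row 1 is [-2, 2], so an eigenvector is (-1, -1).
For λ=-1: (A-λI) row 1 is [-4, 2], so an eigenvector is (1, 2).
General solution: K_1e^(-3t)(-1,-1) + K_2e^(-t)(1,2).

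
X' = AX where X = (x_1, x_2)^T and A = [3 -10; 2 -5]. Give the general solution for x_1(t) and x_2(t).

Coefficient matrix A = [[3, -10], [2, -5]].
Characteristic polynomial det(A - λI) = λ^2 + 2λ + 5 = 0.
Eigenvalues λ = -1 ± 2i (complex conjugate pair).
For λ=-1+2i: an eigenvector is (-1,0) - i(-2,-1) = (-1 + 2i, 0 + i).
A real fundamental pair from Re and Im of e^((-1+2i)t)v: X_1 = e^(-t)(cos(2t)·(-1,0) + sin(2t)·(-2,-1)), X_2 = e^(-t)(sin(2t)·(-1,0) - cos(2t)·(-2,-1)).
General solution: c_1X_1 + c_2X_2.

x_1(t) = -2c_1e^(-t)sin(2t) - c_1e^(-t)cos(2t) - c_2e^(-t)sin(2t) + 2c_2e^(-t)cos(2t), x_2(t) = -c_1e^(-t)sin(2t) + c_2e^(-t)cos(2t)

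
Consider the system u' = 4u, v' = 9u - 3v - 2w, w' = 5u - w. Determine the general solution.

Coefficient matrix A = [[4, 0, 0], [9, -3, -2], [5, 0, -1]].
det(A - λI) = 0 gives eigenvalues λ = 4, -3, -1.
For λ=4: eigenvector (1,1,1).
For λ=-3: eigenvector (0,1,0).
For λ=-1: eigenvector (0,-1,1).
General solution: c_1e^(4t)(1,1,1) + c_2e^(-3t)(0,1,0) + c_3e^(-t)(0,-1,1).

u(t) = c_1e^(4t), v(t) = c_1e^(4t) + c_2e^(-3t) - c_3e^(-t), w(t) = c_1e^(4t) + c_3e^(-t)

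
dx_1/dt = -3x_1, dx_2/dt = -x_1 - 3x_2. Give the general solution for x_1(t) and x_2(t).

Coefficient matrix A = [[-3, 0], [-1, -3]].
Characteristic polynomial det(A - λI) = λ^2 + 6λ + 9 = 0.
Single eigenvalue λ = -3 with algebraic multiplicity 2.
Eigenvector v = (0,1); generalized eigenvector w with (A-λI)w=v is (-1,-2).
General solution: e^(-3t)[K_1·v + K_2·(t·v + w)].

x_1(t) = -K_2e^(-3t), x_2(t) = K_1e^(-3t) + K_2te^(-3t) - 2K_2e^(-3t)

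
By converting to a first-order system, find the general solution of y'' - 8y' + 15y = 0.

Let x_1 = y, x_2 = y'. Then x_1' = x_2 and x_2' = -15x_1 + 8x_2.
A = [[0,1],[-15,8]]; det(A-λI) = λ^2 - 8λ + 15.
Eigenvalues λ = 3, 5 with eigenvectors (1,3), (1,5).

y(t) = K_1e^(3t) + K_2e^(5t)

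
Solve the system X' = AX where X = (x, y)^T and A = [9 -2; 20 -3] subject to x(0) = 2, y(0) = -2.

Coefficient matrix A = [[9, -2], [20, -3]].
Characteristic polynomial det(A - λI) = λ^2 - 6λ + 13 = 0.
Eigenvalues λ = 3 ± 2i (complex conjugate pair).
For λ=3+2i: an eigenvector is (0,1) - i(-1,-3) = (0 + i, 1 + 3i).
A real fundamental pair from Re and Im of e^((3+2i)t)v: X_1 = e^(3t)(cos(2t)·(0,1) + sin(2t)·(-1,-3)), X_2 = e^(3t)(sin(2t)·(0,1) - cos(2t)·(-1,-3)).
General solution: C_1X_1 + C_2X_2.
Applying x(0)=2, y(0)=-2 gives C_1=-8, C_2=2.

x(t) = 8e^(3t)sin(2t) + 2e^(3t)cos(2t), y(t) = 26e^(3t)sin(2t) - 2e^(3t)cos(2t)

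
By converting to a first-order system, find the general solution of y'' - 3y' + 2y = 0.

Let x_1 = y, x_2 = y'. Then x_1' = x_2 and x_2' = -2x_1 + 3x_2.
A = [[0,1],[-2,3]]; det(A-λI) = λ^2 - 3λ + 2.
Eigenvalues λ = 2, 1 with eigenvectors (1,2), (1,1).

y(t) = K_1e^(2t) + K_2e^(t)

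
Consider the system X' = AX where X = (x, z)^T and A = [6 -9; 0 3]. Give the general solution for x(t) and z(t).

x(t) = 3K_1e^(3t) + K_2e^(6t), z(t) = K_1e^(3t)

Coefficient matrix A = [[6, -9], [0, 3]].
Characteristic polynomial det(A - λI) = λ^2 - 9λ + 18 = 0.
Eigenvalues λ = 3, 6.
For λ=3: (A-λI) row 1 is [3, -9], so an eigenvector is (3, 1).
For λ=6: (A-λI) row 1 is [0, -9], so an eigenvector is (1, 0).
General solution: K_1e^(3t)(3,1) + K_2e^(6t)(1,0).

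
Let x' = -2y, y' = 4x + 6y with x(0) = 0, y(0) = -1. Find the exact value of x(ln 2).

A = [[0,-2],[4,6]]; eigenvalues λ = 2, 4.
Eigenvectors: (-1,1) for λ=2, (-1,2) for λ=4.
From the initial condition, c_1 = 1, c_2 = -1.
x(ln 2) = (1)(2^2)(-1) + (-1)(2^4)(-1) = 12.

12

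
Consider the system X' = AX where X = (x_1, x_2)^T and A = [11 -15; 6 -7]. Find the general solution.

x_1(t) = 2c_1e^(2t)sin(3t) - c_1e^(2t)cos(3t) - c_2e^(2t)sin(3t) - 2c_2e^(2t)cos(3t), x_2(t) = c_1e^(2t)sin(3t) - c_1e^(2t)cos(3t) - c_2e^(2t)sin(3t) - c_2e^(2t)cos(3t)

Coefficient matrix A = [[11, -15], [6, -7]].
Characteristic polynomial det(A - λI) = λ^2 - 4λ + 13 = 0.
Eigenvalues λ = 2 ± 3i (complex conjugate pair).
For λ=2+3i: an eigenvector is (-1,-1) - i(2,1) = (-1 - 2i, -1 - i).
A real fundamental pair from Re and Im of e^((2+3i)t)v: X_1 = e^(2t)(cos(3t)·(-1,-1) + sin(3t)·(2,1)), X_2 = e^(2t)(sin(3t)·(-1,-1) - cos(3t)·(2,1)).
General solution: c_1X_1 + c_2X_2.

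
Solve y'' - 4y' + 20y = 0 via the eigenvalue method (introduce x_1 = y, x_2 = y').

Let x_1 = y, x_2 = y'. Then x_1' = x_2 and x_2' = -20x_1 + 4x_2.
A = [[0,1],[-20,4]]; det(A-λI) = λ^2 - 4λ + 20.
Eigenvalues λ = 2 ± 4i.

y(t) = c_1e^(2t)cos(4t) + c_2e^(2t)sin(4t)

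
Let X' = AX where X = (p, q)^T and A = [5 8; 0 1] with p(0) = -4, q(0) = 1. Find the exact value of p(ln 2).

A = [[5,8],[0,1]]; eigenvalues λ = 1, 5.
Eigenvectors: (-2,1) for λ=1, (1,0) for λ=5.
From the initial condition, c_1 = 1, c_2 = -2.
p(ln 2) = (1)(2^1)(-2) + (-2)(2^5)(1) = -68.

-68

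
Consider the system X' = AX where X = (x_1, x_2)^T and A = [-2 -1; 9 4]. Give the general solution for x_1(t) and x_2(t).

Coefficient matrix A = [[-2, -1], [9, 4]].
Characteristic polynomial det(A - λI) = λ^2 - 2λ + 1 = 0.
Single eigenvalue λ = 1 with algebraic multiplicity 2.
Eigenvector v = (1,-3); generalized eigenvector w with (A-λI)w=v is (0,-1).
General solution: e^(t)[C_1·v + C_2·(t·v + w)].

x_1(t) = C_1e^(t) + C_2te^(t), x_2(t) = -3C_1e^(t) - 3C_2te^(t) - C_2e^(t)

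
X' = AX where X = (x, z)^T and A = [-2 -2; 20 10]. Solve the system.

Coefficient matrix A = [[-2, -2], [20, 10]].
Characteristic polynomial det(A - λI) = λ^2 - 8λ + 20 = 0.
Eigenvalues λ = 4 ± 2i (complex conjugate pair).
For λ=4+2i: an eigenvector is (-1,3) - i(0,-1) = (-1, 3 + i).
A real fundamental pair from Re and Im of e^((4+2i)t)v: X_1 = e^(4t)(cos(2t)·(-1,3) + sin(2t)·(0,-1)), X_2 = e^(4t)(sin(2t)·(-1,3) - cos(2t)·(0,-1)).
General solution: c_1X_1 + c_2X_2.

x(t) = -c_1e^(4t)cos(2t) - c_2e^(4t)sin(2t), z(t) = -c_1e^(4t)sin(2t) + 3c_1e^(4t)cos(2t) + 3c_2e^(4t)sin(2t) + c_2e^(4t)cos(2t)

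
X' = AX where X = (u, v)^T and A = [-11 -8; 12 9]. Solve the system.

Coefficient matrix A = [[-11, -8], [12, 9]].
Characteristic polynomial det(A - λI) = λ^2 + 2λ - 3 = 0.
Eigenvalues λ = -3, 1.
For λ=-3: (A-λI) row 1 is [-8, -8], so an eigenvector is (-1, 1).
For λ=1: (A-λI) row 1 is [-12, -8], so an eigenvector is (-2, 3).
General solution: C_1e^(-3t)(-1,1) + C_2e^(t)(-2,3).

u(t) = -C_1e^(-3t) - 2C_2e^(t), v(t) = C_1e^(-3t) + 3C_2e^(t)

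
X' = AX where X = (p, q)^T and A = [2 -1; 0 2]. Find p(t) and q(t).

Coefficient matrix A = [[2, -1], [0, 2]].
Characteristic polynomial det(A - λI) = λ^2 - 4λ + 4 = 0.
Single eigenvalue λ = 2 with algebraic multiplicity 2.
Eigenvector v = (1,0); generalized eigenvector w with (A-λI)w=v is (1,-1).
General solution: e^(2t)[K_1·v + K_2·(t·v + w)].

p(t) = K_1e^(2t) + K_2te^(2t) + K_2e^(2t), q(t) = -K_2e^(2t)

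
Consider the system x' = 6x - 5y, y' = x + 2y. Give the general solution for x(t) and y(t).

Coefficient matrix A = [[6, -5], [1, 2]].
Characteristic polynomial det(A - λI) = λ^2 - 8λ + 17 = 0.
Eigenvalues λ = 4 ± i (complex conjugate pair).
For λ=4+i: an eigenvector is (2,1) - i(-1,0) = (2 + i, 1).
A real fundamental pair from Re and Im of e^((4+i)t)v: X_1 = e^(4t)(cos(t)·(2,1) + sin(t)·(-1,0)), X_2 = e^(4t)(sin(t)·(2,1) - cos(t)·(-1,0)).
General solution: C_1X_1 + C_2X_2.

x(t) = -C_1e^(4t)sin(t) + 2C_1e^(4t)cos(t) + 2C_2e^(4t)sin(t) + C_2e^(4t)cos(t), y(t) = C_1e^(4t)cos(t) + C_2e^(4t)sin(t)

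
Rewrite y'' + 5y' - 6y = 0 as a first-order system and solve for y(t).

y(t) = K_1e^(t) + K_2e^(-6t)

Let x_1 = y, x_2 = y'. Then x_1' = x_2 and x_2' = 6x_1 - 5x_2.
A = [[0,1],[6,-5]]; det(A-λI) = λ^2 + 5λ - 6.
Eigenvalues λ = 1, -6 with eigenvectors (1,1), (1,-6).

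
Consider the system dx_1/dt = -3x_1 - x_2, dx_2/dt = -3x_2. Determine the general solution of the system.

Coefficient matrix A = [[-3, -1], [0, -3]].
Characteristic polynomial det(A - λI) = λ^2 + 6λ + 9 = 0.
Single eigenvalue λ = -3 with algebraic multiplicity 2.
Eigenvector v = (1,0); generalized eigenvector w with (A-λI)w=v is (-3,-1).
General solution: e^(-3t)[c_1·v + c_2·(t·v + w)].

x_1(t) = c_1e^(-3t) + c_2te^(-3t) - 3c_2e^(-3t), x_2(t) = -c_2e^(-3t)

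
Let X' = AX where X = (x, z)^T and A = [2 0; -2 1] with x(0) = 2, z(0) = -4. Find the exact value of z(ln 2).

A = [[2,0],[-2,1]]; eigenvalues λ = 2, 1.
Eigenvectors: (1,-2) for λ=2, (0,1) for λ=1.
From the initial condition, c_1 = 2, c_2 = 0.
z(ln 2) = (2)(2^2)(-2) + (0)(2^1)(1) = -16.

-16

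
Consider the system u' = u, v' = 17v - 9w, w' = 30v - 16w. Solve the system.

u(t) = K_1e^(t), v(t) = K_2e^(-t) - 3K_3e^(2t), w(t) = 2K_2e^(-t) - 5K_3e^(2t)

Coefficient matrix A = [[1, 0, 0], [0, 17, -9], [0, 30, -16]].
det(A - λI) = 0 gives eigenvalues λ = 1, -1, 2.
For λ=1: eigenvector (1,0,0).
For λ=-1: eigenvector (0,1,2).
For λ=2: eigenvector (0,-3,-5).
General solution: K_1e^(t)(1,0,0) + K_2e^(-t)(0,1,2) + K_3e^(2t)(0,-3,-5).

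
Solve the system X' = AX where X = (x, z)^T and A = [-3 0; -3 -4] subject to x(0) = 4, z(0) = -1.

x(t) = 4e^(-3t), z(t) = -12e^(-3t) + 11e^(-4t)

Coefficient matrix A = [[-3, 0], [-3, -4]].
Characteristic polynomial det(A - λI) = λ^2 + 7λ + 12 = 0.
Eigenvalues λ = -3, -4.
For λ=-3: (A-λI) row 2 is [-3, -1], so an eigenvector is (1, -3).
For λ=-4: (A-λI) row 1 is [1, 0], so an eigenvector is (0, -1).
General solution: c_1e^(-3t)(1,-3) + c_2e^(-4t)(0,-1).
Applying x(0)=4, z(0)=-1 gives c_1=4, c_2=-11.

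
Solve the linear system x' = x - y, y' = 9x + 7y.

Coefficient matrix A = [[1, -1], [9, 7]].
Characteristic polynomial det(A - λI) = λ^2 - 8λ + 16 = 0.
Single eigenvalue λ = 4 with algebraic multiplicity 2.
Eigenvector v = (-1,3); generalized eigenvector w with (A-λI)w=v is (1,-2).
General solution: e^(4t)[c_1·v + c_2·(t·v + w)].

x(t) = -c_1e^(4t) - c_2te^(4t) + c_2e^(4t), y(t) = 3c_1e^(4t) + 3c_2te^(4t) - 2c_2e^(4t)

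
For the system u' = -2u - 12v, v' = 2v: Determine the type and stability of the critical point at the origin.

A = [[-2,-12],[0,2]]; det(A-λI) = λ^2 - 4.
λ = 2, -2: opposite signs.

saddle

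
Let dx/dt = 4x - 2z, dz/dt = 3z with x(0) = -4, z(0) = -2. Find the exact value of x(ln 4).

A = [[4,-2],[0,3]]; eigenvalues λ = 4, 3.
Eigenvectors: (-1,0) for λ=4, (2,1) for λ=3.
From the initial condition, c_1 = 0, c_2 = -2.
x(ln 4) = (0)(4^4)(-1) + (-2)(4^3)(2) = -256.

-256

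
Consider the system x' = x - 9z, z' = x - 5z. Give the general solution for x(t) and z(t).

Coefficient matrix A = [[1, -9], [1, -5]].
Characteristic polynomial det(A - λI) = λ^2 + 4λ + 4 = 0.
Single eigenvalue λ = -2 with algebraic multiplicity 2.
Eigenvector v = (3,1); generalized eigenvector w with (A-λI)w=v is (1,0).
General solution: e^(-2t)[K_1·v + K_2·(t·v + w)].

x(t) = 3K_1e^(-2t) + 3K_2te^(-2t) + K_2e^(-2t), z(t) = K_1e^(-2t) + K_2te^(-2t)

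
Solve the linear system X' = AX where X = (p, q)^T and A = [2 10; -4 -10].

p(t) = -c_1e^(-4t)sin(2t) - 2c_1e^(-4t)cos(2t) - 2c_2e^(-4t)sin(2t) + c_2e^(-4t)cos(2t), q(t) = c_1e^(-4t)sin(2t) + c_1e^(-4t)cos(2t) + c_2e^(-4t)sin(2t) - c_2e^(-4t)cos(2t)

Coefficient matrix A = [[2, 10], [-4, -10]].
Characteristic polynomial det(A - λI) = λ^2 + 8λ + 20 = 0.
Eigenvalues λ = -4 ± 2i (complex conjugate pair).
For λ=-4+2i: an eigenvector is (-2,1) - i(-1,1) = (-2 + i, 1 - i).
A real fundamental pair from Re and Im of e^((-4+2i)t)v: X_1 = e^(-4t)(cos(2t)·(-2,1) + sin(2t)·(-1,1)), X_2 = e^(-4t)(sin(2t)·(-2,1) - cos(2t)·(-1,1)).
General solution: c_1X_1 + c_2X_2.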